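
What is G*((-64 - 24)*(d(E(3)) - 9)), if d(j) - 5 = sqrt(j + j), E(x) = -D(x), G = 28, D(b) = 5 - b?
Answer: 9856 - 4928*I ≈ 9856.0 - 4928.0*I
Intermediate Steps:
E(x) = -5 + x (E(x) = -(5 - x) = -5 + x)
d(j) = 5 + sqrt(2)*sqrt(j) (d(j) = 5 + sqrt(j + j) = 5 + sqrt(2*j) = 5 + sqrt(2)*sqrt(j))
G*((-64 - 24)*(d(E(3)) - 9)) = 28*((-64 - 24)*((5 + sqrt(2)*sqrt(-5 + 3)) - 9)) = 28*(-88*((5 + sqrt(2)*sqrt(-2)) - 9)) = 28*(-88*((5 + sqrt(2)*(I*sqrt(2))) - 9)) = 28*(-88*((5 + 2*I) - 9)) = 28*(-88*(-4 + 2*I)) = 28*(352 - 176*I) = 9856 - 4928*I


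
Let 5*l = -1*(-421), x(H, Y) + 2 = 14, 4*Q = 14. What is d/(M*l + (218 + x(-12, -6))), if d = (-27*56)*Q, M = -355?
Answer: 1764/9887 ≈ 0.17842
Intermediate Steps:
Q = 7/2 (Q = (1/4)*14 = 7/2 ≈ 3.5000)
x(H, Y) = 12 (x(H, Y) = -2 + 14 = 12)
l = 421/5 (l = (-1*(-421))/5 = (1/5)*421 = 421/5 ≈ 84.200)
d = -5292 (d = -27*56*(7/2) = -1512*7/2 = -5292)
d/(M*l + (218 + x(-12, -6))) = -5292/(-355*421/5 + (218 + 12)) = -5292/(-29891 + 230) = -5292/(-29661) = -5292*(-1/29661) = 1764/9887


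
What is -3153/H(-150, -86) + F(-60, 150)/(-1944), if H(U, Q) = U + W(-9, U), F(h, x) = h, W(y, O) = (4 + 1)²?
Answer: 511411/20250 ≈ 25.255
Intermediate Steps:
W(y, O) = 25 (W(y, O) = 5² = 25)
H(U, Q) = 25 + U (H(U, Q) = U + 25 = 25 + U)
-3153/H(-150, -86) + F(-60, 150)/(-1944) = -3153/(25 - 150) - 60/(-1944) = -3153/(-125) - 60*(-1/1944) = -3153*(-1/125) + 5/162 = 3153/125 + 5/162 = 511411/20250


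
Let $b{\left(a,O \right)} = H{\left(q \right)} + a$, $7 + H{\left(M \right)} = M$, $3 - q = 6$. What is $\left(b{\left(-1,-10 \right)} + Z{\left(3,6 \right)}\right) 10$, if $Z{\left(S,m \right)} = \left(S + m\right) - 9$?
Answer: $-110$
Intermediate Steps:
$q = -3$ ($q = 3 - 6 = -3$)
$H{\left(M \right)} = -7 + M$
$Z{\left(S,m \right)} = -9 + S + m$
$b{\left(a,O \right)} = -10 + a$ ($b{\left(a,O \right)} = \left(-7 - 3\right) + a = -10 + a$)
$\left(b{\left(-1,-10 \right)} + Z{\left(3,6 \right)}\right) 10 = \left(\left(-10 - 1\right) + \left(-9 + 3 + 6\right)\right) 10 = \left(-11 + 0\right) 10 = \left(-11\right) 10 = -110$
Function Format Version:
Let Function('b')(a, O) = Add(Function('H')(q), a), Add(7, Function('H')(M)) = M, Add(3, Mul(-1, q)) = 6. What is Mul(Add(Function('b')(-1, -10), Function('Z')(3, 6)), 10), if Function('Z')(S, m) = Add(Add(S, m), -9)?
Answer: -110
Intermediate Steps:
q = -3 (q = Add(3, Mul(-1, 6)) = Add(3, -6) = -3)
Function('H')(M) = Add(-7, M)
Function('Z')(S, m) = Add(-9, S, m)
Function('b')(a, O) = Add(-10, a) (Function('b')(a, O) = Add(Add(-7, -3), a) = Add(-10, a))
Mul(Add(Function('b')(-1, -10), Function('Z')(3, 6)), 10) = Mul(Add(Add(-10, -1), Add(-9, 3, 6)), 10) = Mul(Add(-11, 0), 10) = Mul(-11, 10) = -110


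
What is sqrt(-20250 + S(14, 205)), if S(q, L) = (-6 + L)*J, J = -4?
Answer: I*sqrt(21046) ≈ 145.07*I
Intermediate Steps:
S(q, L) = 24 - 4*L (S(q, L) = (-6 + L)*(-4) = 24 - 4*L)
sqrt(-20250 + S(14, 205)) = sqrt(-20250 + (24 - 4*205)) = sqrt(-20250 + (24 - 820)) = sqrt(-20250 - 796) = sqrt(-21046) = I*sqrt(21046)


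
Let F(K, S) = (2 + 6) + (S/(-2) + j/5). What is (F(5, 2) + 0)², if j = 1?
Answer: 1296/25 ≈ 51.840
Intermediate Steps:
F(K, S) = 41/5 - S/2 (F(K, S) = (2 + 6) + (S/(-2) + 1/5) = 8 + (S*(-½) + 1*(⅕)) = 8 + (-S/2 + ⅕) = 8 + (⅕ - S/2) = 41/5 - S/2)
(F(5, 2) + 0)² = ((41/5 - ½*2) + 0)² = ((41/5 - 1) + 0)² = (36/5 + 0)² = (36/5)² = 1296/25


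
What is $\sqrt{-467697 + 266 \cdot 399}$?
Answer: $i \sqrt{361563} \approx 601.3 i$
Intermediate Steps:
$\sqrt{-467697 + 266 \cdot 399} = \sqrt{-467697 + 106134} = \sqrt{-361563} = i \sqrt{361563}$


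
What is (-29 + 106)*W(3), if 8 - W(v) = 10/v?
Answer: 1078/3 ≈ 359.33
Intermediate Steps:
W(v) = 8 - 10/v
(-29 + 106)*W(3) = (-29 + 106)*(8 - 10/3) = 77*(8 - 10*⅓) = 77*(8 - 10/3) = 77*(14/3) = 1078/3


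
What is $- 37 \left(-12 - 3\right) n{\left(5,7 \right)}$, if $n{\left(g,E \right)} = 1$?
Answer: $555$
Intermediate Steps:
$- 37 \left(-12 - 3\right) n{\left(5,7 \right)} = - 37 \left(-12 - 3\right) 1 = \left(-37\right) \left(-15\right) 1 = 555 \cdot 1 = 555$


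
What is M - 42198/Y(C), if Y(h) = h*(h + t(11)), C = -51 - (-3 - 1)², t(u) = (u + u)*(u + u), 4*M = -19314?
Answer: -89907509/18626 ≈ -4827.0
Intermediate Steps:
M = -9657/2 (M = (¼)*(-19314) = -9657/2 ≈ -4828.5)
t(u) = 4*u² (t(u) = (2*u)*(2*u) = 4*u²)
C = -67 (C = -51 - 1*(-4)² = -51 - 1*16 = -51 - 16 = -67)
Y(h) = h*(484 + h) (Y(h) = h*(h + 4*11²) = h*(h + 4*121) = h*(h + 484) = h*(484 + h))
M - 42198/Y(C) = -9657/2 - 42198*(-1/(67*(484 - 67))) = -9657/2 - 42198/((-67*417)) = -9657/2 - 42198/(-27939) = -9657/2 - 42198*(-1/27939) = -9657/2 + 14066/9313 = -89907509/18626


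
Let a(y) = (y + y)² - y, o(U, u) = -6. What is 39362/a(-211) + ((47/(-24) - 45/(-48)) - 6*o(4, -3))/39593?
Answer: 75105421273/338843228880 ≈ 0.22165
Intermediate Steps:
a(y) = -y + 4*y² (a(y) = (2*y)² - y = 4*y² - y = -y + 4*y²)
39362/a(-211) + ((47/(-24) - 45/(-48)) - 6*o(4, -3))/39593 = 39362/((-211*(-1 + 4*(-211)))) + ((47/(-24) - 45/(-48)) - 6*(-6))/39593 = 39362/((-211*(-1 - 844))) + ((47*(-1/24) - 45*(-1/48)) + 36)*(1/39593) = 39362/((-211*(-845))) + ((-47/24 + 15/16) + 36)*(1/39593) = 39362/178295 + (-49/48 + 36)*(1/39593) = 39362*(1/178295) + (1679/48)*(1/39593) = 39362/178295 + 1679/1900464 = 75105421273/338843228880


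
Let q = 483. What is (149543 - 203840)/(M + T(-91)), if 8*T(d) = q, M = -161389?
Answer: 434376/1290629 ≈ 0.33656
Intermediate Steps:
T(d) = 483/8 (T(d) = (⅛)*483 = 483/8)
(149543 - 203840)/(M + T(-91)) = (149543 - 203840)/(-161389 + 483/8) = -54297/(-1290629/8) = -54297*(-8/1290629) = 434376/1290629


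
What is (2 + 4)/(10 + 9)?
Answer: 6/19 ≈ 0.31579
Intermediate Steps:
(2 + 4)/(10 + 9) = 6/19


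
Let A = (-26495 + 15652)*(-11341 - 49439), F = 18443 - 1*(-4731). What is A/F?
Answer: 329518770/11587 ≈ 28439.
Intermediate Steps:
F = 23174 (F = 18443 + 4731 = 23174)
A = 659037540 (A = -10843*(-60780) = 659037540)
A/F = 659037540/23174 = 659037540*(1/23174) = 329518770/11587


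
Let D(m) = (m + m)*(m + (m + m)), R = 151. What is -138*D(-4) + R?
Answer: -13097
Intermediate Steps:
D(m) = 6*m² (D(m) = (2*m)*(m + 2*m) = (2*m)*(3*m) = 6*m²)
-138*D(-4) + R = -828*(-4)² + 151 = -828*16 + 151 = -138*96 + 151 = -13248 + 151 = -13097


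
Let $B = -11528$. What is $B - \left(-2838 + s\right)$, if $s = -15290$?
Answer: $6600$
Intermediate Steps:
$B - \left(-2838 + s\right) = -11528 - \left(-2838 - 15290\right) = -11528 - -18128 = -11528 + 18128 = 6600$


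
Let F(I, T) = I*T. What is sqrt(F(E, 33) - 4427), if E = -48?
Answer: I*sqrt(6011) ≈ 77.531*I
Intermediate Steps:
sqrt(F(E, 33) - 4427) = sqrt(-48*33 - 4427) = sqrt(-1584 - 4427) = sqrt(-6011) = I*sqrt(6011)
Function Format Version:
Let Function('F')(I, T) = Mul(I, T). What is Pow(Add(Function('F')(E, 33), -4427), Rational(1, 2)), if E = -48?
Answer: Mul(I, Pow(6011, Rational(1, 2))) ≈ Mul(77.531, I)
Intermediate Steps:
Pow(Add(Function('F')(E, 33), -4427), Rational(1, 2)) = Pow(Add(Mul(-48, 33), -4427), Rational(1, 2)) = Pow(Add(-1584, -4427), Rational(1, 2)) = Pow(-6011, Rational(1, 2)) = Mul(I, Pow(6011, Rational(1, 2)))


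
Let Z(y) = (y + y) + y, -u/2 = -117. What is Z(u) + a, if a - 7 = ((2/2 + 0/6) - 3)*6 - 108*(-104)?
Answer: 11929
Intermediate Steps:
u = 234 (u = -2*(-117) = 234)
Z(y) = 3*y (Z(y) = 2*y + y = 3*y)
a = 11227 (a = 7 + (((2/2 + 0/6) - 3)*6 - 108*(-104)) = 7 + (((2*(1/2) + 0*(1/6)) - 3)*6 + 11232) = 7 + (((1 + 0) - 3)*6 + 11232) = 7 + ((1 - 3)*6 + 11232) = 7 + (-2*6 + 11232) = 7 + (-12 + 11232) = 7 + 11220 = 11227)
Z(u) + a = 3*234 + 11227 = 702 + 11227 = 11929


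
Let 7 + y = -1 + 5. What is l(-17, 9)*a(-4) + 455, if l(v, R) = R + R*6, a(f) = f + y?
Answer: 14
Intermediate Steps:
y = -3 (y = -7 + (-1 + 5) = -7 + 4 = -3)
a(f) = -3 + f (a(f) = f - 3 = -3 + f)
l(v, R) = 7*R (l(v, R) = R + 6*R = 7*R)
l(-17, 9)*a(-4) + 455 = (7*9)*(-3 - 4) + 455 = 63*(-7) + 455 = -441 + 455 = 14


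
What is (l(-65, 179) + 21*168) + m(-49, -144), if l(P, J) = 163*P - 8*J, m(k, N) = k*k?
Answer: -6098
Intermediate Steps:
m(k, N) = k²
l(P, J) = -8*J + 163*P
(l(-65, 179) + 21*168) + m(-49, -144) = ((-8*179 + 163*(-65)) + 21*168) + (-49)² = ((-1432 - 10595) + 3528) + 2401 = (-12027 + 3528) + 2401 = -8499 + 2401 = -6098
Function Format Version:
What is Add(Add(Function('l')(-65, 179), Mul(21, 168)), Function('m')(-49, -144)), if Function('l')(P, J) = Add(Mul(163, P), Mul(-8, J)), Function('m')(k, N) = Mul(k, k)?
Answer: -6098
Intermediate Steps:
Function('m')(k, N) = Pow(k, 2)
Function('l')(P, J) = Add(Mul(-8, J), Mul(163, P))
Add(Add(Function('l')(-65, 179), Mul(21, 168)), Function('m')(-49, -144)) = Add(Add(Add(Mul(-8, 179), Mul(163, -65)), Mul(21, 168)), Pow(-49, 2)) = Add(Add(Add(-1432, -10595), 3528), 2401) = Add(Add(-12027, 3528), 2401) = Add(-8499, 2401) = -6098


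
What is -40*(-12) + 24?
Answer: 504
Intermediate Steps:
-40*(-12) + 24 = 480 + 24 = 504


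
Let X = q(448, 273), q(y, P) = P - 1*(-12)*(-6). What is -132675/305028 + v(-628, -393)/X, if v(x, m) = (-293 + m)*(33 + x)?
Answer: 4610244855/2270764 ≈ 2030.3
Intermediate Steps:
q(y, P) = -72 + P (q(y, P) = P + 12*(-6) = P - 72 = -72 + P)
X = 201 (X = -72 + 273 = 201)
-132675/305028 + v(-628, -393)/X = -132675/305028 + (-9669 - 293*(-628) + 33*(-393) - 393*(-628))/201 = -132675*1/305028 + (-9669 + 184004 - 12969 + 246804)*(1/201) = -44225/101676 + 408170*(1/201) = -44225/101676 + 408170/201 = 4610244855/2270764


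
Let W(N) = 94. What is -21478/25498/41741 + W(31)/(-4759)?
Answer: -50073771747/2532530446831 ≈ -0.019772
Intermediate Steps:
-21478/25498/41741 + W(31)/(-4759) = -21478/25498/41741 + 94/(-4759) = -21478*1/25498*(1/41741) + 94*(-1/4759) = -10739/12749*1/41741 - 94/4759 = -10739/532156009 - 94/4759 = -50073771747/2532530446831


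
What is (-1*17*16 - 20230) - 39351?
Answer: -59853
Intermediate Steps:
(-1*17*16 - 20230) - 39351 = (-17*16 - 20230) - 39351 = (-272 - 20230) - 39351 = -20502 - 39351 = -59853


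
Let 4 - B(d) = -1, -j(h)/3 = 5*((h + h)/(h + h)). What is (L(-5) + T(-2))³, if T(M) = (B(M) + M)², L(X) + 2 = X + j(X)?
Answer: -2197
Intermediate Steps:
j(h) = -15 (j(h) = -15*(h + h)/(h + h) = -15*(2*h)/((2*h)) = -15*(2*h)*(1/(2*h)) = -15)
B(d) = 5 (B(d) = 4 - 1*(-1) = 4 + 1 = 5)
L(X) = -17 + X (L(X) = -2 + (X - 15) = -2 + (-15 + X) = -17 + X)
T(M) = (5 + M)²
(L(-5) + T(-2))³ = ((-17 - 5) + (5 - 2)²)³ = (-22 + 3²)³ = (-22 + 9)³ = (-13)³ = -2197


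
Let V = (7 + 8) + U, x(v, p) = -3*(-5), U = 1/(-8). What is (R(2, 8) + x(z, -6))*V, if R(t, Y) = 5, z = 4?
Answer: 595/2 ≈ 297.50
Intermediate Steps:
U = -⅛ ≈ -0.12500
x(v, p) = 15
V = 119/8 (V = (7 + 8) - ⅛ = 15 - ⅛ = 119/8 ≈ 14.875)
(R(2, 8) + x(z, -6))*V = (5 + 15)*(119/8) = 20*(119/8) = 595/2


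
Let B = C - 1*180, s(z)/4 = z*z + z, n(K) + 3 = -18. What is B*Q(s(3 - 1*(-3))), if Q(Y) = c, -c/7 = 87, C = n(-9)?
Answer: 122409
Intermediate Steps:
n(K) = -21 (n(K) = -3 - 18 = -21)
C = -21
c = -609 (c = -7*87 = -609)
s(z) = 4*z + 4*z² (s(z) = 4*(z*z + z) = 4*(z² + z) = 4*(z + z²) = 4*z + 4*z²)
Q(Y) = -609
B = -201 (B = -21 - 1*180 = -21 - 180 = -201)
B*Q(s(3 - 1*(-3))) = -201*(-609) = 122409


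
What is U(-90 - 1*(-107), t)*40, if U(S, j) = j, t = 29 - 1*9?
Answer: 800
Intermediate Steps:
t = 20 (t = 29 - 9 = 20)
U(-90 - 1*(-107), t)*40 = 20*40 = 800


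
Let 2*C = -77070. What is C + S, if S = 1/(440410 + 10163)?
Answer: -17362830554/450573 ≈ -38535.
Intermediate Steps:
C = -38535 (C = (½)*(-77070) = -38535)
S = 1/450573 ≈ 2.2194e-6
C + S = -38535 + 1/450573 = -17362830554/450573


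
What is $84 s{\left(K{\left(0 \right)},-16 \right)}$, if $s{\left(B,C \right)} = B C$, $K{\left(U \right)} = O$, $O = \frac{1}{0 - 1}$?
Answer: $1344$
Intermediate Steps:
$O = -1$ ($O = \frac{1}{-1} = -1$)
$K{\left(U \right)} = -1$
$84 s{\left(K{\left(0 \right)},-16 \right)} = 84 \left(\left(-1\right) \left(-16\right)\right) = 84 \cdot 16 = 1344$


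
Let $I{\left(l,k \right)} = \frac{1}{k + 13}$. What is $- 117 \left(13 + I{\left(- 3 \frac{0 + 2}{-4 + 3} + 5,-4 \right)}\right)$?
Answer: $-1534$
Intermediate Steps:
$I{\left(l,k \right)} = \frac{1}{13 + k}$
$- 117 \left(13 + I{\left(- 3 \frac{0 + 2}{-4 + 3} + 5,-4 \right)}\right) = - 117 \left(13 + \frac{1}{13 - 4}\right) = - 117 \left(13 + \frac{1}{9}\right) = \left(-117\right) \frac{118}{9} = -1534$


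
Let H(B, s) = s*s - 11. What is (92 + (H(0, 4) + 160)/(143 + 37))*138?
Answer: 25645/2 ≈ 12823.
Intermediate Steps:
H(B, s) = -11 + s**2 (H(B, s) = s**2 - 11 = -11 + s**2)
(92 + (H(0, 4) + 160)/(143 + 37))*138 = (92 + ((-11 + 4**2) + 160)/(143 + 37))*138 = (92 + ((-11 + 16) + 160)/180)*138 = (92 + (5 + 160)*(1/180))*138 = (92 + 165*(1/180))*138 = (92 + 11/12)*138 = (1115/12)*138 = 25645/2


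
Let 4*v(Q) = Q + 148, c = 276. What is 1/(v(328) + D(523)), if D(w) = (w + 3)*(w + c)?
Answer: 1/420393 ≈ 2.3787e-6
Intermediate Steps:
v(Q) = 37 + Q/4 (v(Q) = (Q + 148)/4 = (148 + Q)/4 = 37 + Q/4)
D(w) = (3 + w)*(276 + w) (D(w) = (w + 3)*(w + 276) = (3 + w)*(276 + w))
1/(v(328) + D(523)) = 1/((37 + (¼)*328) + (828 + 523² + 279*523)) = 1/((37 + 82) + (828 + 273529 + 145917)) = 1/(119 + 420274) = 1/420393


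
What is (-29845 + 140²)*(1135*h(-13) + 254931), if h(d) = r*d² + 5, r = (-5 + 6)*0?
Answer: -2669908470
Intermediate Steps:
r = 0 (r = 1*0 = 0)
h(d) = 5 (h(d) = 0*d² + 5 = 0 + 5 = 5)
(-29845 + 140²)*(1135*h(-13) + 254931) = (-29845 + 140²)*(1135*5 + 254931) = (-29845 + 19600)*(5675 + 254931) = -10245*260606 = -2669908470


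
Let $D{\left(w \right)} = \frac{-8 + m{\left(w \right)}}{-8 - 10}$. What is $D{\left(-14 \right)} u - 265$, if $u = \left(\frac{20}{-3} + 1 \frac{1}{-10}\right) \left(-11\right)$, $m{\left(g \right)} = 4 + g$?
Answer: $- \frac{5717}{30} \approx -190.57$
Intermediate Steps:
$u = \frac{2233}{30}$ ($u = \left(20 \left(- \frac{1}{3}\right) + 1 \left(- \frac{1}{10}\right)\right) \left(-11\right) = \left(- \frac{20}{3} - \frac{1}{10}\right) \left(-11\right) = \left(- \frac{203}{30}\right) \left(-11\right) = \frac{2233}{30} \approx 74.433$)
$D{\left(w \right)} = \frac{2}{9} - \frac{w}{18}$ ($D{\left(w \right)} = \frac{-8 + \left(4 + w\right)}{-8 - 10} = \frac{-4 + w}{-18} = \left(-4 + w\right) \left(- \frac{1}{18}\right) = \frac{2}{9} - \frac{w}{18}$)
$D{\left(-14 \right)} u - 265 = \left(\frac{2}{9} - - \frac{7}{9}\right) \frac{2233}{30} - 265 = \left(\frac{2}{9} + \frac{7}{9}\right) \frac{2233}{30} - 265 = 1 \cdot \frac{2233}{30} - 265 = \frac{2233}{30} - 265 = - \frac{5717}{30}$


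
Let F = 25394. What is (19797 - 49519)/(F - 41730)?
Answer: 14861/8168 ≈ 1.8194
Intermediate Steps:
(19797 - 49519)/(F - 41730) = (19797 - 49519)/(25394 - 41730) = -29722/(-16336) = -29722*(-1/16336) = 14861/8168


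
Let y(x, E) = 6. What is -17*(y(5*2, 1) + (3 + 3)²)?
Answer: -714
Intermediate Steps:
-17*(y(5*2, 1) + (3 + 3)²) = -17*(6 + (3 + 3)²) = -17*(6 + 6²) = -17*(6 + 36) = -17*42 = -714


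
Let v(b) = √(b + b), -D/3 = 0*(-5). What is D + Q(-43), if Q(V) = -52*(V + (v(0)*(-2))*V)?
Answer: 2236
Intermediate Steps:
D = 0 (D = -0*(-5) = -3*0 = 0)
v(b) = √2*√b (v(b) = √(2*b) = √2*√b)
Q(V) = -52*V (Q(V) = -52*(V + ((√2*√0)*(-2))*V) = -52*(V + ((√2*0)*(-2))*V) = -52*(V + (0*(-2))*V) = -52*(V + 0*V) = -52*(V + 0) = -52*V)
D + Q(-43) = 0 - 52*(-43) = 0 + 2236 = 2236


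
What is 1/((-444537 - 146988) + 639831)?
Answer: 1/48306 ≈ 2.0701e-5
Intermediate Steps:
1/((-444537 - 146988) + 639831) = 1/(-591525 + 639831) = 1/48306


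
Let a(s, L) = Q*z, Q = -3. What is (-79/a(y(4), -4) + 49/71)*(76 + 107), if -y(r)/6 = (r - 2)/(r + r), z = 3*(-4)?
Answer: -234545/852 ≈ -275.29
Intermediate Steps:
z = -12
y(r) = -3*(-2 + r)/r (y(r) = -6*(r - 2)/(r + r) = -6*(-2 + r)/(2*r) = -6*(-2 + r)*1/(2*r) = -3*(-2 + r)/r)
a(s, L) = 36 (a(s, L) = -3*(-12) = 36)
(-79/a(y(4), -4) + 49/71)*(76 + 107) = (-79/36 + 49/71)*(76 + 107) = (-79*1/36 + 49*(1/71))*183 = (-79/36 + 49/71)*183 = -3845/2556*183 = -234545/852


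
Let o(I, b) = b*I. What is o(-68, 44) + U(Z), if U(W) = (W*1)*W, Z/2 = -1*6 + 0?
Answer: -2848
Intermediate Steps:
o(I, b) = I*b
Z = -12 (Z = 2*(-1*6 + 0) = 2*(-6 + 0) = 2*(-6) = -12)
U(W) = W² (U(W) = W*W = W²)
o(-68, 44) + U(Z) = -68*44 + (-12)² = -2992 + 144 = -2848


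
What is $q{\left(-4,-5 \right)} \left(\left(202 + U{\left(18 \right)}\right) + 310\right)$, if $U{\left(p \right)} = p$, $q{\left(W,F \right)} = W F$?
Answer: $10600$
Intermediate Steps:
$q{\left(W,F \right)} = F W$
$q{\left(-4,-5 \right)} \left(\left(202 + U{\left(18 \right)}\right) + 310\right) = \left(-5\right) \left(-4\right) \left(\left(202 + 18\right) + 310\right) = 20 \left(220 + 310\right) = 20 \cdot 530 = 10600$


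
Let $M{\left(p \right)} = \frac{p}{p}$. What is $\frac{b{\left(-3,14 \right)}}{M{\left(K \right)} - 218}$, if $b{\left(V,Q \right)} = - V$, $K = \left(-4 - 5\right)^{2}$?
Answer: $- \frac{3}{217} \approx -0.013825$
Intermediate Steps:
$K = 81$ ($K = \left(-9\right)^{2} = 81$)
$M{\left(p \right)} = 1$
$\frac{b{\left(-3,14 \right)}}{M{\left(K \right)} - 218} = \frac{\left(-1\right) \left(-3\right)}{1 - 218} = \frac{1}{-217} \cdot 3 = \left(- \frac{1}{217}\right) 3 = - \frac{3}{217}$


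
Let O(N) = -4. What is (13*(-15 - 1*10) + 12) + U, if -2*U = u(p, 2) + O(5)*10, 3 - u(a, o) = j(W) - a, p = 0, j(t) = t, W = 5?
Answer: -292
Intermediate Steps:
u(a, o) = -2 + a (u(a, o) = 3 - (5 - a) = 3 + (-5 + a) = -2 + a)
U = 21 (U = -((-2 + 0) - 4*10)/2 = -(-2 - 40)/2 = -½*(-42) = 21)
(13*(-15 - 1*10) + 12) + U = (13*(-15 - 1*10) + 12) + 21 = (13*(-15 - 10) + 12) + 21 = (13*(-25) + 12) + 21 = (-325 + 12) + 21 = -313 + 21 = -292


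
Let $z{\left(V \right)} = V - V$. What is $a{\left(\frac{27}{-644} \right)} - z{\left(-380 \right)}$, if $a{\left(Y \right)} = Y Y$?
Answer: $\frac{729}{414736} \approx 0.0017577$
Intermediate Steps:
$z{\left(V \right)} = 0$
$a{\left(Y \right)} = Y^{2}$
$a{\left(\frac{27}{-644} \right)} - z{\left(-380 \right)} = \left(\frac{27}{-644}\right)^{2} - 0 = \left(27 \left(- \frac{1}{644}\right)\right)^{2} + 0 = \left(- \frac{27}{644}\right)^{2} + 0 = \frac{729}{414736} + 0 = \frac{729}{414736}$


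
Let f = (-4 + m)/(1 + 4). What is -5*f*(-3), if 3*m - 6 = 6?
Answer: 0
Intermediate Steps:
m = 4 (m = 2 + (1/3)*6 = 2 + 2 = 4)
f = 0 (f = (-4 + 4)/(1 + 4) = 0/5 = 0*(1/5) = 0)
-5*f*(-3) = -5*0*(-3) = 0*(-3) = 0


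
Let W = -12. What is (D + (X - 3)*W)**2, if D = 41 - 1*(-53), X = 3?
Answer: 8836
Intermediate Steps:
D = 94 (D = 41 + 53 = 94)
(D + (X - 3)*W)**2 = (94 + (3 - 3)*(-12))**2 = (94 + 0*(-12))**2 = (94 + 0)**2 = 94**2 = 8836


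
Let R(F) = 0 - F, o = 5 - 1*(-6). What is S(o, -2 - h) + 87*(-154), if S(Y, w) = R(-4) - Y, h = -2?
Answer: -13405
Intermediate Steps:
o = 11 (o = 5 + 6 = 11)
R(F) = -F
S(Y, w) = 4 - Y (S(Y, w) = -1*(-4) - Y = 4 - Y)
S(o, -2 - h) + 87*(-154) = (4 - 1*11) + 87*(-154) = (4 - 11) - 13398 = -7 - 13398 = -13405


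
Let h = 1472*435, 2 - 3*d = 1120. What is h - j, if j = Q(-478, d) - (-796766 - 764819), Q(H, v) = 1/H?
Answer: -440364669/478 ≈ -9.2127e+5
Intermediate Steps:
d = -1118/3 (d = ⅔ - ⅓*1120 = ⅔ - 1120/3 = -1118/3 ≈ -372.67)
h = 640320
j = 746437629/478 (j = 1/(-478) - (-796766 - 764819) = -1/478 - 1*(-1561585) = -1/478 + 1561585 = 746437629/478 ≈ 1.5616e+6)
h - j = 640320 - 1*746437629/478 = 640320 - 746437629/478 = -440364669/478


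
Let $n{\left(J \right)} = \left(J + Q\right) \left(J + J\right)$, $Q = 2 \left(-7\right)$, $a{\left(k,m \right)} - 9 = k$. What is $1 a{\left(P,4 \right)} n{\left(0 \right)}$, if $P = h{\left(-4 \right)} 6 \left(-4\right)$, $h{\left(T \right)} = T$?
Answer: $0$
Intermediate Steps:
$P = 96$ ($P = \left(-4\right) 6 \left(-4\right) = \left(-24\right) \left(-4\right) = 96$)
$a{\left(k,m \right)} = 9 + k$
$Q = -14$
$n{\left(J \right)} = 2 J \left(-14 + J\right)$ ($n{\left(J \right)} = \left(J - 14\right) \left(J + J\right) = \left(-14 + J\right) 2 J = 2 J \left(-14 + J\right)$)
$1 a{\left(P,4 \right)} n{\left(0 \right)} = 1 \left(9 + 96\right) 2 \cdot 0 \left(-14 + 0\right) = 1 \cdot 105 \cdot 2 \cdot 0 \left(-14\right) = 105 \cdot 0 = 0$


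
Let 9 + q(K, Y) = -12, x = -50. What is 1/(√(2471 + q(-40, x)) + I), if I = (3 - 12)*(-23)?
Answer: 207/40399 - 35*√2/40399 ≈ 0.0038987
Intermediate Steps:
q(K, Y) = -21 (q(K, Y) = -9 - 12 = -21)
I = 207 (I = -9*(-23) = 207)
1/(√(2471 + q(-40, x)) + I) = 1/(√(2471 - 21) + 207) = 1/(√2450 + 207) = 1/(35*√2 + 207) = 1/(207 + 35*√2)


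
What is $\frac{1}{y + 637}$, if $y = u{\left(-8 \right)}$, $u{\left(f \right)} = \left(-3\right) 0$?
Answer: $\frac{1}{637} \approx 0.0015699$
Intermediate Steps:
$u{\left(f \right)} = 0$
$y = 0$
$\frac{1}{y + 637} = \frac{1}{0 + 637} = \frac{1}{637}$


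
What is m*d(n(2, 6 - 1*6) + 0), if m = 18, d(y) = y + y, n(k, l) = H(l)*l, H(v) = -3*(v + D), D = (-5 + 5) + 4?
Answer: 0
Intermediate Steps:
D = 4 (D = 0 + 4 = 4)
H(v) = -12 - 3*v (H(v) = -3*(v + 4) = -3*(4 + v) = -12 - 3*v)
n(k, l) = l*(-12 - 3*l) (n(k, l) = (-12 - 3*l)*l = l*(-12 - 3*l))
d(y) = 2*y
m*d(n(2, 6 - 1*6) + 0) = 18*(2*(-3*(6 - 1*6)*(4 + (6 - 1*6)) + 0)) = 18*(2*(-3*(6 - 6)*(4 + (6 - 6)) + 0)) = 18*(2*(-3*0*(4 + 0) + 0)) = 18*(2*(-3*0*4 + 0)) = 18*(2*(0 + 0)) = 18*(2*0) = 18*0 = 0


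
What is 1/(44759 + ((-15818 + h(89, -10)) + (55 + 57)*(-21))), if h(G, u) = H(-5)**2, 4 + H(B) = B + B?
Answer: 1/26785 ≈ 3.7334e-5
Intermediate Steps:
H(B) = -4 + 2*B (H(B) = -4 + (B + B) = -4 + 2*B)
h(G, u) = 196 (h(G, u) = (-4 + 2*(-5))**2 = (-4 - 10)**2 = (-14)**2 = 196)
1/(44759 + ((-15818 + h(89, -10)) + (55 + 57)*(-21))) = 1/(44759 + ((-15818 + 196) + (55 + 57)*(-21))) = 1/(44759 + (-15622 + 112*(-21))) = 1/(44759 + (-15622 - 2352)) = 1/(44759 - 17974) = 1/26785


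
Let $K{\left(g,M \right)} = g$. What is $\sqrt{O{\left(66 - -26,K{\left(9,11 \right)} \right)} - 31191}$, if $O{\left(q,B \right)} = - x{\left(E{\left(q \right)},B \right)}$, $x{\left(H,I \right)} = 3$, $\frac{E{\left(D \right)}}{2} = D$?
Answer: $3 i \sqrt{3466} \approx 176.62 i$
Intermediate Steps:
$E{\left(D \right)} = 2 D$
$O{\left(q,B \right)} = -3$ ($O{\left(q,B \right)} = \left(-1\right) 3 = -3$)
$\sqrt{O{\left(66 - -26,K{\left(9,11 \right)} \right)} - 31191} = \sqrt{-3 - 31191} = \sqrt{-31194} = 3 i \sqrt{3466}$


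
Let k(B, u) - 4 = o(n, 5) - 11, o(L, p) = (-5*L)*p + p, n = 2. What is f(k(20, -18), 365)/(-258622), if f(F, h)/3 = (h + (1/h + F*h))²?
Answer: -69247315405014/17227457975 ≈ -4019.6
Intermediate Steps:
o(L, p) = p - 5*L*p (o(L, p) = -5*L*p + p = p - 5*L*p)
k(B, u) = -52 (k(B, u) = 4 + (5*(1 - 5*2) - 11) = 4 + (5*(1 - 10) - 11) = 4 + (5*(-9) - 11) = 4 + (-45 - 11) = 4 - 56 = -52)
f(F, h) = 3*(h + 1/h + F*h)² (f(F, h) = 3*(h + (1/h + F*h))² = 3*(h + 1/h + F*h)²)
f(k(20, -18), 365)/(-258622) = (3*(1 + 365² - 52*365²)²/365²)/(-258622) = (3*(1/133225)*(1 + 133225 - 52*133225)²)*(-1/258622) = (3*(1/133225)*(1 + 133225 - 6927700)²)*(-1/258622) = (3*(1/133225)*(-6794474)²)*(-1/258622) = (3*(1/133225)*46164876936676)*(-1/258622) = (138494630810028/133225)*(-1/258622) = -69247315405014/17227457975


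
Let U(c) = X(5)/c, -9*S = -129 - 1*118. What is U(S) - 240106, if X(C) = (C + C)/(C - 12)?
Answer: -415143364/1729 ≈ -2.4011e+5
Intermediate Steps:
X(C) = 2*C/(-12 + C) (X(C) = (2*C)/(-12 + C) = 2*C/(-12 + C))
S = 247/9 (S = -(-129 - 1*118)/9 = -(-129 - 118)/9 = -⅑*(-247) = 247/9 ≈ 27.444)
U(c) = -10/(7*c) (U(c) = (2*5/(-12 + 5))/c = (2*5/(-7))/c = (2*5*(-⅐))/c = -10/(7*c))
U(S) - 240106 = -10/(7*247/9) - 240106 = -10/7*9/247 - 240106 = -90/1729 - 240106 = -415143364/1729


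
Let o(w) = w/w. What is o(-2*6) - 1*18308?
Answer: -18307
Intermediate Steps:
o(w) = 1
o(-2*6) - 1*18308 = 1 - 1*18308 = 1 - 18308 = -18307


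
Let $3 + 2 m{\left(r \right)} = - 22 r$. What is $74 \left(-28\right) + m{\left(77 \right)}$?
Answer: $- \frac{5841}{2} \approx -2920.5$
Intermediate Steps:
$m{\left(r \right)} = - \frac{3}{2} - 11 r$ ($m{\left(r \right)} = - \frac{3}{2} + \frac{\left(-22\right) r}{2} = - \frac{3}{2} - 11 r$)
$74 \left(-28\right) + m{\left(77 \right)} = 74 \left(-28\right) - \frac{1697}{2} = -2072 - \frac{1697}{2} = - \frac{5841}{2}$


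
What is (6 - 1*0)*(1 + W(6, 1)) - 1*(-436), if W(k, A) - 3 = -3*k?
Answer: 352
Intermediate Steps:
W(k, A) = 3 - 3*k
(6 - 1*0)*(1 + W(6, 1)) - 1*(-436) = (6 - 1*0)*(1 + (3 - 3*6)) - 1*(-436) = (6 + 0)*(1 + (3 - 18)) + 436 = 6*(1 - 15) + 436 = 6*(-14) + 436 = -84 + 436 = 352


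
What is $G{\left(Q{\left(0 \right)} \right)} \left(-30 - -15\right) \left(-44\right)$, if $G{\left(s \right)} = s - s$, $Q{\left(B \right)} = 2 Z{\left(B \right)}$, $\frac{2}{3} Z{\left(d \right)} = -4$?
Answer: $0$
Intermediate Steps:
$Z{\left(d \right)} = -6$ ($Z{\left(d \right)} = \frac{3}{2} \left(-4\right) = -6$)
$Q{\left(B \right)} = -12$ ($Q{\left(B \right)} = 2 \left(-6\right) = -12$)
$G{\left(s \right)} = 0$
$G{\left(Q{\left(0 \right)} \right)} \left(-30 - -15\right) \left(-44\right) = 0 \left(-30 - -15\right) \left(-44\right) = 0 \left(-30 + 15\right) \left(-44\right) = 0 \left(-15\right) \left(-44\right) = 0 \left(-44\right) = 0$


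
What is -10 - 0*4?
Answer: -10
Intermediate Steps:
-10 - 0*4 = -10 - 14*0 = -10 + 0 = -10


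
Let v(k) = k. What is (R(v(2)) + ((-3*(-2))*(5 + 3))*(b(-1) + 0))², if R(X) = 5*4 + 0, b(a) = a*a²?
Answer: 784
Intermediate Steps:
b(a) = a³
R(X) = 20 (R(X) = 20 + 0 = 20)
(R(v(2)) + ((-3*(-2))*(5 + 3))*(b(-1) + 0))² = (20 + ((-3*(-2))*(5 + 3))*((-1)³ + 0))² = (20 + (6*8)*(-1 + 0))² = (20 + 48*(-1))² = (20 - 48)² = (-28)² = 784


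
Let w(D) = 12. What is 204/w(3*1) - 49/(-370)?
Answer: 6339/370 ≈ 17.132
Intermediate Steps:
204/w(3*1) - 49/(-370) = 204/12 - 49/(-370) = 204*(1/12) - 49*(-1/370) = 17 + 49/370 = 6339/370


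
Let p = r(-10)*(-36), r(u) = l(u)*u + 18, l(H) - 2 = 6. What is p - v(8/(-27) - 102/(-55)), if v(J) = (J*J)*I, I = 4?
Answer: 4900643816/2205225 ≈ 2222.3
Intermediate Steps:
v(J) = 4*J² (v(J) = (J*J)*4 = J²*4 = 4*J²)
l(H) = 8 (l(H) = 2 + 6 = 8)
r(u) = 18 + 8*u (r(u) = 8*u + 18 = 18 + 8*u)
p = 2232 (p = (18 + 8*(-10))*(-36) = (18 - 80)*(-36) = -62*(-36) = 2232)
p - v(8/(-27) - 102/(-55)) = 2232 - 4*(8/(-27) - 102/(-55))² = 2232 - 4*(8*(-1/27) - 102*(-1/55))² = 2232 - 4*(-8/27 + 102/55)² = 2232 - 4*(2314/1485)² = 2232 - 4*5354596/2205225 = 2232 - 1*21418384/2205225 = 2232 - 21418384/2205225 = 4900643816/2205225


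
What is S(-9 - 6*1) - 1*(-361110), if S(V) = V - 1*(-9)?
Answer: 361104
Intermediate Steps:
S(V) = 9 + V (S(V) = V + 9 = 9 + V)
S(-9 - 6*1) - 1*(-361110) = (9 + (-9 - 6*1)) - 1*(-361110) = (9 + (-9 - 6)) + 361110 = (9 - 15) + 361110 = -6 + 361110 = 361104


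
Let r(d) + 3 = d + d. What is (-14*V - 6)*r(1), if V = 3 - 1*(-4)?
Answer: 104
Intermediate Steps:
V = 7 (V = 3 + 4 = 7)
r(d) = -3 + 2*d (r(d) = -3 + (d + d) = -3 + 2*d)
(-14*V - 6)*r(1) = (-14*7 - 6)*(-3 + 2*1) = (-98 - 6)*(-3 + 2) = -104*(-1) = 104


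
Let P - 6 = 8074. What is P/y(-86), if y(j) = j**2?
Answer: 2020/1849 ≈ 1.0925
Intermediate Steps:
P = 8080 (P = 6 + 8074 = 8080)
P/y(-86) = 8080/((-86)**2) = 8080/7396 = 8080*(1/7396) = 2020/1849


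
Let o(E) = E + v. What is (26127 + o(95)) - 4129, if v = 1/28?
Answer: 618605/28 ≈ 22093.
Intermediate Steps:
v = 1/28 ≈ 0.035714
o(E) = 1/28 + E (o(E) = E + 1/28 = 1/28 + E)
(26127 + o(95)) - 4129 = (26127 + (1/28 + 95)) - 4129 = (26127 + 2661/28) - 4129 = 734217/28 - 4129 = 618605/28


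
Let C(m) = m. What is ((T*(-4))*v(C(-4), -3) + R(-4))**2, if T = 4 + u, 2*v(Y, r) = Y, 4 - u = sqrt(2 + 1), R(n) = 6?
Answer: 5092 - 1120*sqrt(3) ≈ 3152.1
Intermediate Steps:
u = 4 - sqrt(3) (u = 4 - sqrt(2 + 1) = 4 - sqrt(3) ≈ 2.2679)
v(Y, r) = Y/2
T = 8 - sqrt(3) (T = 4 + (4 - sqrt(3)) = 8 - sqrt(3) ≈ 6.2680)
((T*(-4))*v(C(-4), -3) + R(-4))**2 = (((8 - sqrt(3))*(-4))*((1/2)*(-4)) + 6)**2 = ((-32 + 4*sqrt(3))*(-2) + 6)**2 = ((64 - 8*sqrt(3)) + 6)**2 = (70 - 8*sqrt(3))**2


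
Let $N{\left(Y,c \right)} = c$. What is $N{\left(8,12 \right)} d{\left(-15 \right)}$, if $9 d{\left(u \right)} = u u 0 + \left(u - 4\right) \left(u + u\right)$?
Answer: $760$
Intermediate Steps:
$d{\left(u \right)} = \frac{2 u \left(-4 + u\right)}{9}$ ($d{\left(u \right)} = \frac{u u 0 + \left(u - 4\right) \left(u + u\right)}{9} = \frac{u^{2} \cdot 0 + \left(-4 + u\right) 2 u}{9} = \frac{0 + 2 u \left(-4 + u\right)}{9} = \frac{2 u \left(-4 + u\right)}{9}$)
$N{\left(8,12 \right)} d{\left(-15 \right)} = 12 \cdot \frac{2}{9} \left(-15\right) \left(-4 - 15\right) = 12 \cdot \frac{2}{9} \left(-15\right) \left(-19\right) = 12 \cdot \frac{190}{3} = 760$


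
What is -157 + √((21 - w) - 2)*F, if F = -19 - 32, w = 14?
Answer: -157 - 51*√5 ≈ -271.04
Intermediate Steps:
F = -51
-157 + √((21 - w) - 2)*F = -157 + √((21 - 1*14) - 2)*(-51) = -157 + √((21 - 14) - 2)*(-51) = -157 + √(7 - 2)*(-51) = -157 + √5*(-51) = -157 - 51*√5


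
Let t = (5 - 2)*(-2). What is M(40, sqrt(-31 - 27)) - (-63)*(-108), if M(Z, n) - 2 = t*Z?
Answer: -7042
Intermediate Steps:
t = -6 (t = 3*(-2) = -6)
M(Z, n) = 2 - 6*Z
M(40, sqrt(-31 - 27)) - (-63)*(-108) = (2 - 6*40) - (-63)*(-108) = (2 - 240) - 1*6804 = -238 - 6804 = -7042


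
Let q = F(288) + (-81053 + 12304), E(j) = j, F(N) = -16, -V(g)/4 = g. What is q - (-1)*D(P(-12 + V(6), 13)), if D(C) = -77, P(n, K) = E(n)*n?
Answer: -68842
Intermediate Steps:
V(g) = -4*g
P(n, K) = n² (P(n, K) = n*n = n²)
q = -68765 (q = -16 + (-81053 + 12304) = -16 - 68749 = -68765)
q - (-1)*D(P(-12 + V(6), 13)) = -68765 - (-1)*(-77) = -68765 - 1*77 = -68765 - 77 = -68842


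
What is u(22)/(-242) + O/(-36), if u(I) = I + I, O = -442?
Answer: 2395/198 ≈ 12.096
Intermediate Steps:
u(I) = 2*I
u(22)/(-242) + O/(-36) = (2*22)/(-242) - 442/(-36) = 44*(-1/242) - 442*(-1/36) = -2/11 + 221/18 = 2395/198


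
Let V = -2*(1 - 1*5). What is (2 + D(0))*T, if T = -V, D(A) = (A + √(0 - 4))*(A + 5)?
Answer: -16 - 80*I ≈ -16.0 - 80.0*I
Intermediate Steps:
V = 8 (V = -2*(1 - 5) = -2*(-4) = 8)
D(A) = (5 + A)*(A + 2*I) (D(A) = (A + √(-4))*(5 + A) = (A + 2*I)*(5 + A) = (5 + A)*(A + 2*I))
T = -8 (T = -1*8 = -8)
(2 + D(0))*T = (2 + (0² + 10*I + 0*(5 + 2*I)))*(-8) = (2 + (0 + 10*I + 0))*(-8) = (2 + 10*I)*(-8) = -16 - 80*I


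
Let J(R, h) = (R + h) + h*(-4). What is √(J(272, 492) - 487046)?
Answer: 15*I*√2170 ≈ 698.75*I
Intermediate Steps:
J(R, h) = R - 3*h (J(R, h) = (R + h) - 4*h = R - 3*h)
√(J(272, 492) - 487046) = √((272 - 3*492) - 487046) = √((272 - 1476) - 487046) = √(-1204 - 487046) = √(-488250) = 15*I*√2170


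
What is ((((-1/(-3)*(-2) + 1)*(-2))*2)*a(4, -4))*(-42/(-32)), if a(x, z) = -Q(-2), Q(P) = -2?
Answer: -7/2 ≈ -3.5000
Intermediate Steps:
a(x, z) = 2 (a(x, z) = -1*(-2) = 2)
((((-1/(-3)*(-2) + 1)*(-2))*2)*a(4, -4))*(-42/(-32)) = ((((-1/(-3)*(-2) + 1)*(-2))*2)*2)*(-42/(-32)) = ((((-1*(-⅓)*(-2) + 1)*(-2))*2)*2)*(-42*(-1/32)) = (((((⅓)*(-2) + 1)*(-2))*2)*2)*(21/16) = ((((-⅔ + 1)*(-2))*2)*2)*(21/16) = ((((⅓)*(-2))*2)*2)*(21/16) = (-⅔*2*2)*(21/16) = -4/3*2*(21/16) = -8/3*21/16 = -7/2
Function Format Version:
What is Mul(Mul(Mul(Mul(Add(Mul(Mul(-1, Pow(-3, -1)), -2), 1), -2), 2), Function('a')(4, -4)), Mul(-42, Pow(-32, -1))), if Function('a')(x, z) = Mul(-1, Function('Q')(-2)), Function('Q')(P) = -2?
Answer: Rational(-7, 2) ≈ -3.5000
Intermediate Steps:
Function('a')(x, z) = 2 (Function('a')(x, z) = Mul(-1, -2) = 2)
Mul(Mul(Mul(Mul(Add(Mul(Mul(-1, Pow(-3, -1)), -2), 1), -2), 2), Function('a')(4, -4)), Mul(-42, Pow(-32, -1))) = Mul(Mul(Mul(Mul(Add(Mul(Mul(-1, Pow(-3, -1)), -2), 1), -2), 2), 2), Mul(-42, Pow(-32, -1))) = Mul(Mul(Mul(Mul(Add(Mul(Mul(-1, Rational(-1, 3)), -2), 1), -2), 2), 2), Mul(-42, Rational(-1, 32))) = Mul(Mul(Mul(Mul(Add(Mul(Rational(1, 3), -2), 1), -2), 2), 2), Rational(21, 16)) = Mul(Mul(Mul(Mul(Add(Rational(-2, 3), 1), -2), 2), 2), Rational(21, 16)) = Mul(Mul(Mul(Mul(Rational(1, 3), -2), 2), 2), Rational(21, 16)) = Mul(Mul(Mul(Rational(-2, 3), 2), 2), Rational(21, 16)) = Mul(Mul(Rational(-4, 3), 2), Rational(21, 16)) = Mul(Rational(-8, 3), Rational(21, 16)) = Rational(-7, 2)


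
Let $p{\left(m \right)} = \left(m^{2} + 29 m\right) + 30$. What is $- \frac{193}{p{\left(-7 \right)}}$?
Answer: $\frac{193}{124} \approx 1.5565$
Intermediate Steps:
$p{\left(m \right)} = 30 + m^{2} + 29 m$
$- \frac{193}{p{\left(-7 \right)}} = - \frac{193}{30 + \left(-7\right)^{2} + 29 \left(-7\right)} = - \frac{193}{30 + 49 - 203} = - \frac{193}{-124} = \left(-193\right) \left(- \frac{1}{124}\right) = \frac{193}{124}$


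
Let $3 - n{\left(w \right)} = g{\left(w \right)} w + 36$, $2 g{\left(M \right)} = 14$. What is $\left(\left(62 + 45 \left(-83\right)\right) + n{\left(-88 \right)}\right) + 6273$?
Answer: $3183$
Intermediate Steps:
$g{\left(M \right)} = 7$ ($g{\left(M \right)} = \frac{1}{2} \cdot 14 = 7$)
$n{\left(w \right)} = -33 - 7 w$ ($n{\left(w \right)} = 3 - \left(7 w + 36\right) = 3 - \left(36 + 7 w\right) = -33 - 7 w$)
$\left(\left(62 + 45 \left(-83\right)\right) + n{\left(-88 \right)}\right) + 6273 = \left(\left(62 + 45 \left(-83\right)\right) - -583\right) + 6273 = \left(\left(62 - 3735\right) + \left(-33 + 616\right)\right) + 6273 = \left(-3673 + 583\right) + 6273 = -3090 + 6273 = 3183$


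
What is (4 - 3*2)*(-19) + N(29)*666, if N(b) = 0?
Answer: 38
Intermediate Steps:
(4 - 3*2)*(-19) + N(29)*666 = (4 - 3*2)*(-19) + 0*666 = (4 - 6)*(-19) + 0 = -2*(-19) + 0 = 38 + 0 = 38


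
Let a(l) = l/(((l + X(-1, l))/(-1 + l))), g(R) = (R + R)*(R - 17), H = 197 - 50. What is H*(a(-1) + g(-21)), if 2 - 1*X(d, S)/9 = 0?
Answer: 3988698/17 ≈ 2.3463e+5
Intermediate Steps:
H = 147
X(d, S) = 18 (X(d, S) = 18 - 9*0 = 18 + 0 = 18)
g(R) = 2*R*(-17 + R) (g(R) = (2*R)*(-17 + R) = 2*R*(-17 + R))
a(l) = l*(-1 + l)/(18 + l) (a(l) = l/(((l + 18)/(-1 + l))) = l/(((18 + l)/(-1 + l))) = l*((-1 + l)/(18 + l)) = l*(-1 + l)/(18 + l))
H*(a(-1) + g(-21)) = 147*(-(-1 - 1)/(18 - 1) + 2*(-21)*(-17 - 21)) = 147*(-1*(-2)/17 + 2*(-21)*(-38)) = 147*(-1*1/17*(-2) + 1596) = 147*(2/17 + 1596) = 147*(27134/17) = 3988698/17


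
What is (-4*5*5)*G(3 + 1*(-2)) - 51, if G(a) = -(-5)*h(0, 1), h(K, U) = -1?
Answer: 449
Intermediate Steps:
G(a) = -5 (G(a) = -(-5)*(-1) = -5*1 = -5)
(-4*5*5)*G(3 + 1*(-2)) - 51 = (-4*5*5)*(-5) - 51 = -20*5*(-5) - 51 = -100*(-5) - 51 = 500 - 51 = 449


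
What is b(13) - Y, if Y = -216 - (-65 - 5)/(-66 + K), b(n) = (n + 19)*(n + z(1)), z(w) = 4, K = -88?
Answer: 8365/11 ≈ 760.45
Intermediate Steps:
b(n) = (4 + n)*(19 + n) (b(n) = (n + 19)*(n + 4) = (19 + n)*(4 + n) = (4 + n)*(19 + n))
Y = -2381/11 (Y = -216 - (-65 - 5)/(-66 - 88) = -216 - (-70)/(-154) = -216 - (-70)*(-1)/154 = -216 - 1*5/11 = -216 - 5/11 = -2381/11 ≈ -216.45)
b(13) - Y = (76 + 13**2 + 23*13) - 1*(-2381/11) = (76 + 169 + 299) + 2381/11 = 544 + 2381/11 = 8365/11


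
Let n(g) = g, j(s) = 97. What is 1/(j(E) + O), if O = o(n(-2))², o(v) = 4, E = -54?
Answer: 1/113 ≈ 0.0088496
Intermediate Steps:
O = 16 (O = 4² = 16)
1/(j(E) + O) = 1/(97 + 16) = 1/113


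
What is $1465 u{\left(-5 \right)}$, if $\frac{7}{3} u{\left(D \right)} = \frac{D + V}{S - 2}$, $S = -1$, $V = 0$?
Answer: $\frac{7325}{7} \approx 1046.4$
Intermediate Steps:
$u{\left(D \right)} = - \frac{D}{7}$ ($u{\left(D \right)} = \frac{3 \frac{D + 0}{-1 - 2}}{7} = \frac{3 \frac{D}{-3}}{7} = \frac{3 D \left(- \frac{1}{3}\right)}{7} = \frac{3 \left(- \frac{D}{3}\right)}{7} = - \frac{D}{7}$)
$1465 u{\left(-5 \right)} = 1465 \left(\left(- \frac{1}{7}\right) \left(-5\right)\right) = 1465 \cdot \frac{5}{7} = \frac{7325}{7}$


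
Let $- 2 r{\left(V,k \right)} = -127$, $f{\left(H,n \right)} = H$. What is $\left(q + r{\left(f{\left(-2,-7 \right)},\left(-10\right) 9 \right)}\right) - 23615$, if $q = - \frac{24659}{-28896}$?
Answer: $- \frac{680519485}{28896} \approx -23551.0$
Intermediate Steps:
$q = \frac{24659}{28896}$ ($q = \left(-24659\right) \left(- \frac{1}{28896}\right) = \frac{24659}{28896} \approx 0.85337$)
$r{\left(V,k \right)} = \frac{127}{2}$ ($r{\left(V,k \right)} = \left(- \frac{1}{2}\right) \left(-127\right) = \frac{127}{2}$)
$\left(q + r{\left(f{\left(-2,-7 \right)},\left(-10\right) 9 \right)}\right) - 23615 = \left(\frac{24659}{28896} + \frac{127}{2}\right) - 23615 = \frac{1859555}{28896} - 23615 = - \frac{680519485}{28896}$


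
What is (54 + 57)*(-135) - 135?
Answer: -15120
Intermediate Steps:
(54 + 57)*(-135) - 135 = 111*(-135) - 135 = -14985 - 135 = -15120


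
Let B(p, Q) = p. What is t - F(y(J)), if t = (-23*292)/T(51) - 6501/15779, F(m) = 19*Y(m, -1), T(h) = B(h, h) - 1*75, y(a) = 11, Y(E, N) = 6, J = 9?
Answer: 15661099/94674 ≈ 165.42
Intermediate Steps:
T(h) = -75 + h (T(h) = h - 1*75 = h - 75 = -75 + h)
F(m) = 114 (F(m) = 19*6 = 114)
t = 26453935/94674 (t = (-23*292)/(-75 + 51) - 6501/15779 = -6716/(-24) - 6501*1/15779 = -6716*(-1/24) - 6501/15779 = 1679/6 - 6501/15779 = 26453935/94674 ≈ 279.42)
t - F(y(J)) = 26453935/94674 - 1*114 = 26453935/94674 - 114 = 15661099/94674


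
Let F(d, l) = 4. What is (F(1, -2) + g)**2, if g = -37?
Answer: 1089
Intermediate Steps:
(F(1, -2) + g)**2 = (4 - 37)**2 = (-33)**2 = 1089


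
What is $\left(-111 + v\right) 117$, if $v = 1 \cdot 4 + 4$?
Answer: $-12051$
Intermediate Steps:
$v = 8$ ($v = 4 + 4 = 8$)
$\left(-111 + v\right) 117 = \left(-111 + 8\right) 117 = \left(-103\right) 117 = -12051$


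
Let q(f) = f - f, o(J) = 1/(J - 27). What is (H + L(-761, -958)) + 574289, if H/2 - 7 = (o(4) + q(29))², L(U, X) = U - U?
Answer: 303806289/529 ≈ 5.7430e+5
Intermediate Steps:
o(J) = 1/(-27 + J)
L(U, X) = 0
q(f) = 0
H = 7408/529 (H = 14 + 2*(1/(-27 + 4) + 0)² = 14 + 2*(1/(-23) + 0)² = 14 + 2*(-1/23 + 0)² = 14 + 2*(-1/23)² = 14 + 2*(1/529) = 14 + 2/529 = 7408/529 ≈ 14.004)
(H + L(-761, -958)) + 574289 = (7408/529 + 0) + 574289 = 7408/529 + 574289 = 303806289/529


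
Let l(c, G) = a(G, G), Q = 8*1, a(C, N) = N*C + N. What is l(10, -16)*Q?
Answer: 1920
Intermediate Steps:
a(C, N) = N + C*N (a(C, N) = C*N + N = N + C*N)
Q = 8
l(c, G) = G*(1 + G)
l(10, -16)*Q = -16*(1 - 16)*8 = -16*(-15)*8 = 240*8 = 1920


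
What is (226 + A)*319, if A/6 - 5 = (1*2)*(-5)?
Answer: 62524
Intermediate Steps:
A = -30 (A = 30 + 6*((1*2)*(-5)) = 30 + 6*(2*(-5)) = 30 + 6*(-10) = 30 - 60 = -30)
(226 + A)*319 = (226 - 30)*319 = 196*319 = 62524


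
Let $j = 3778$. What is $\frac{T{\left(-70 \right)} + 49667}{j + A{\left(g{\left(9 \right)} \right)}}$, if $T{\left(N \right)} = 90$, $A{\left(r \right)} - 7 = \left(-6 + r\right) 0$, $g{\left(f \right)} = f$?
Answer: $\frac{49757}{3785} \approx 13.146$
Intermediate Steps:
$A{\left(r \right)} = 7$ ($A{\left(r \right)} = 7 + \left(-6 + r\right) 0 = 7 + 0 = 7$)
$\frac{T{\left(-70 \right)} + 49667}{j + A{\left(g{\left(9 \right)} \right)}} = \frac{90 + 49667}{3778 + 7} = \frac{49757}{3785}$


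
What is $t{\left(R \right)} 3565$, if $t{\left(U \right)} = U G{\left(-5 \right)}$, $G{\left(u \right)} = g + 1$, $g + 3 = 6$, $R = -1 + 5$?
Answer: $57040$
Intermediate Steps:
$R = 4$
$g = 3$ ($g = -3 + 6 = 3$)
$G{\left(u \right)} = 4$ ($G{\left(u \right)} = 3 + 1 = 4$)
$t{\left(U \right)} = 4 U$ ($t{\left(U \right)} = U 4 = 4 U$)
$t{\left(R \right)} 3565 = 4 \cdot 4 \cdot 3565 = 16 \cdot 3565 = 57040$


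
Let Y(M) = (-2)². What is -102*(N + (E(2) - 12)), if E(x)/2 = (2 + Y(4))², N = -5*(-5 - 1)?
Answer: -9180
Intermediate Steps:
Y(M) = 4
N = 30 (N = -5*(-6) = 30)
E(x) = 72 (E(x) = 2*(2 + 4)² = 2*6² = 2*36 = 72)
-102*(N + (E(2) - 12)) = -102*(30 + (72 - 12)) = -102*(30 + 60) = -102*90 = -9180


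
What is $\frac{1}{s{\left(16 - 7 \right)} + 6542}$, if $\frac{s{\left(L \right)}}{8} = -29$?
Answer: $\frac{1}{6310} \approx 0.00015848$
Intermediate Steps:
$s{\left(L \right)} = -232$ ($s{\left(L \right)} = 8 \left(-29\right) = -232$)
$\frac{1}{s{\left(16 - 7 \right)} + 6542} = \frac{1}{-232 + 6542} = \frac{1}{6310}$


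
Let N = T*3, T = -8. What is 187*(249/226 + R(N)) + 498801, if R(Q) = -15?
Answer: 112141659/226 ≈ 4.9620e+5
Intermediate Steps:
N = -24 (N = -8*3 = -24)
187*(249/226 + R(N)) + 498801 = 187*(249/226 - 15) + 498801 = 187*(-3141/226) + 498801 = -587367/226 + 498801 = 112141659/226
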